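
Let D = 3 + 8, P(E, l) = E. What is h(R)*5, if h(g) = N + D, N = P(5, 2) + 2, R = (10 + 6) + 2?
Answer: 90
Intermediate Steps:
R = 18 (R = 16 + 2 = 18)
D = 11
N = 7 (N = 5 + 2 = 7)
h(g) = 18 (h(g) = 7 + 11 = 18)
h(R)*5 = 18*5 = 90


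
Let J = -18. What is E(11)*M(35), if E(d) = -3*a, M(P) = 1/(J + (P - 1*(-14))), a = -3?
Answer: 9/31 ≈ 0.29032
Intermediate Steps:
M(P) = 1/(-4 + P) (M(P) = 1/(-18 + (P - 1*(-14))) = 1/(-18 + (P + 14)) = 1/(-18 + (14 + P)) = 1/(-4 + P))
E(d) = 9 (E(d) = -3*(-3) = 9)
E(11)*M(35) = 9/(-4 + 35) = 9/31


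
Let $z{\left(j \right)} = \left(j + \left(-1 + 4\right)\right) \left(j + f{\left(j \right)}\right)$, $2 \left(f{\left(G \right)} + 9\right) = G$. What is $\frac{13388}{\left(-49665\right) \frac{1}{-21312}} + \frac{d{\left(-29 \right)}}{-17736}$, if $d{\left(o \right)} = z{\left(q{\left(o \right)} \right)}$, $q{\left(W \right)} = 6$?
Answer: $\frac{95108352}{16555} \approx 5745.0$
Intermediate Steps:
$f{\left(G \right)} = -9 + \frac{G}{2}$
$z{\left(j \right)} = \left(-9 + \frac{3 j}{2}\right) \left(3 + j\right)$ ($z{\left(j \right)} = \left(j + \left(-1 + 4\right)\right) \left(j + \left(-9 + \frac{j}{2}\right)\right) = \left(j + 3\right) \left(-9 + \frac{3 j}{2}\right) = \left(3 + j\right) \left(-9 + \frac{3 j}{2}\right) = \left(-9 + \frac{3 j}{2}\right) \left(3 + j\right)$)
$d{\left(o \right)} = 0$ ($d{\left(o \right)} = -27 - 27 + \frac{3 \cdot 6^{2}}{2} = -27 - 27 + \frac{3}{2} \cdot 36 = -27 - 27 + 54 = 0$)
$\frac{13388}{\left(-49665\right) \frac{1}{-21312}} + \frac{d{\left(-29 \right)}}{-17736} = \frac{13388}{\left(-49665\right) \frac{1}{-21312}} + \frac{0}{-17736} = \frac{13388}{\left(-49665\right) \left(- \frac{1}{21312}\right)} + 0 \left(- \frac{1}{17736}\right) = \frac{13388}{\frac{16555}{7104}} + 0 = 13388 \cdot \frac{7104}{16555} + 0 = \frac{95108352}{16555} + 0 = \frac{95108352}{16555}$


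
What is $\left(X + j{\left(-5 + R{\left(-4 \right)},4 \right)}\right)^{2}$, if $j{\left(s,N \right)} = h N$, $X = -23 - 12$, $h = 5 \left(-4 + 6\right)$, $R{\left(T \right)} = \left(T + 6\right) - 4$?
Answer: $25$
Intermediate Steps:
$R{\left(T \right)} = 2 + T$ ($R{\left(T \right)} = \left(6 + T\right) - 4 = 2 + T$)
$h = 10$ ($h = 5 \cdot 2 = 10$)
$X = -35$ ($X = -23 - 12 = -35$)
$j{\left(s,N \right)} = 10 N$
$\left(X + j{\left(-5 + R{\left(-4 \right)},4 \right)}\right)^{2} = \left(-35 + 10 \cdot 4\right)^{2} = \left(-35 + 40\right)^{2} = 5^{2} = 25$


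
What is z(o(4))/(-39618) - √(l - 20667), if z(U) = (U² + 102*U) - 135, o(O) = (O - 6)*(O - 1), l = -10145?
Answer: 79/4402 - 2*I*√7703 ≈ 0.017946 - 175.53*I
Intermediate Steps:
o(O) = (-1 + O)*(-6 + O) (o(O) = (-6 + O)*(-1 + O) = (-1 + O)*(-6 + O))
z(U) = -135 + U² + 102*U
z(o(4))/(-39618) - √(l - 20667) = (-135 + (6 + 4² - 7*4)² + 102*(6 + 4² - 7*4))/(-39618) - √(-10145 - 20667) = (-135 + (6 + 16 - 28)² + 102*(6 + 16 - 28))*(-1/39618) - √(-30812) = (-135 + (-6)² + 102*(-6))*(-1/39618) - 2*I*√7703 = (-135 + 36 - 612)*(-1/39618) - 2*I*√7703 = -711*(-1/39618) - 2*I*√7703 = 79/4402 - 2*I*√7703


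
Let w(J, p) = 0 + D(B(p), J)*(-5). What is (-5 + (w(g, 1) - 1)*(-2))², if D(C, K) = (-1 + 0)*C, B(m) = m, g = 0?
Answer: 169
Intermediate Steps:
D(C, K) = -C
w(J, p) = 5*p (w(J, p) = 0 - p*(-5) = 0 + 5*p = 5*p)
(-5 + (w(g, 1) - 1)*(-2))² = (-5 + (5*1 - 1)*(-2))² = (-5 + (5 - 1)*(-2))² = (-5 + 4*(-2))² = (-5 - 8)² = (-13)² = 169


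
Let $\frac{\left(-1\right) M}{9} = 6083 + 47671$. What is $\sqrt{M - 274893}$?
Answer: $i \sqrt{758679} \approx 871.02 i$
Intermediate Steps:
$M = -483786$ ($M = - 9 \left(6083 + 47671\right) = \left(-9\right) 53754 = -483786$)
$\sqrt{M - 274893} = \sqrt{-483786 - 274893} = \sqrt{-758679} = i \sqrt{758679}$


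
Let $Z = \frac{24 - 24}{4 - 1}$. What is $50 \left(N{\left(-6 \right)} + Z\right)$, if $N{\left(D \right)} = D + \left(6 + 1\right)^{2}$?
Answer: $2150$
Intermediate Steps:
$N{\left(D \right)} = 49 + D$ ($N{\left(D \right)} = D + 7^{2} = D + 49 = 49 + D$)
$Z = 0$ ($Z = \frac{0}{3} = 0 \cdot \frac{1}{3} = 0$)
$50 \left(N{\left(-6 \right)} + Z\right) = 50 \left(\left(49 - 6\right) + 0\right) = 50 \left(43 + 0\right) = 50 \cdot 43 = 2150$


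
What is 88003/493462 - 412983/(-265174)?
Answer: 56781881167/32713323097 ≈ 1.7357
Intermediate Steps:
88003/493462 - 412983/(-265174) = 88003*(1/493462) - 412983*(-1/265174) = 88003/493462 + 412983/265174 = 56781881167/32713323097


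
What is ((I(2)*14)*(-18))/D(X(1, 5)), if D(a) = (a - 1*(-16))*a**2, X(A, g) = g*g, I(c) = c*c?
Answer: -1008/25625 ≈ -0.039337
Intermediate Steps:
I(c) = c**2
X(A, g) = g**2
D(a) = a**2*(16 + a) (D(a) = (a + 16)*a**2 = (16 + a)*a**2 = a**2*(16 + a))
((I(2)*14)*(-18))/D(X(1, 5)) = ((2**2*14)*(-18))/(((5**2)**2*(16 + 5**2))) = ((4*14)*(-18))/((25**2*(16 + 25))) = (56*(-18))/((625*41)) = -1008/25625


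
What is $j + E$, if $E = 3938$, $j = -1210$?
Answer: $2728$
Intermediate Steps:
$j + E = -1210 + 3938 = 2728$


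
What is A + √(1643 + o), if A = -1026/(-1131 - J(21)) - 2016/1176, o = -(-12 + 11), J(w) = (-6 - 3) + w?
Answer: -726/889 + 2*√411 ≈ 39.730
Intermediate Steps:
J(w) = -9 + w
o = 1 (o = -1*(-1) = 1)
A = -726/889 (A = -1026/(-1131 - (-9 + 21)) - 2016/1176 = -1026/(-1131 - 1*12) - 2016*1/1176 = -1026/(-1131 - 12) - 12/7 = -1026/(-1143) - 12/7 = -1026*(-1/1143) - 12/7 = 114/127 - 12/7 = -726/889 ≈ -0.81665)
A + √(1643 + o) = -726/889 + √(1643 + 1) = -726/889 + √1644 = -726/889 + 2*√411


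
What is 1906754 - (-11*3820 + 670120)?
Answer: 1278654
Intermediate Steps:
1906754 - (-11*3820 + 670120) = 1906754 - (-42020 + 670120) = 1906754 - 1*628100 = 1906754 - 628100 = 1278654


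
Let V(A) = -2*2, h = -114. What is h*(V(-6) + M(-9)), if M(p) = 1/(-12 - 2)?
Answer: 3249/7 ≈ 464.14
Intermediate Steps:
V(A) = -4
M(p) = -1/14 (M(p) = 1/(-14) = -1/14)
h*(V(-6) + M(-9)) = -114*(-4 - 1/14) = -114*(-57/14) = 3249/7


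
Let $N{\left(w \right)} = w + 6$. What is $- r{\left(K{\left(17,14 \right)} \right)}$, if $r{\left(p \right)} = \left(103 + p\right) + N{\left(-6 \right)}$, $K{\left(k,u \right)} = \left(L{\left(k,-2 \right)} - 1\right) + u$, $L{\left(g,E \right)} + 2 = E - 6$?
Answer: $-106$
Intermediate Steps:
$N{\left(w \right)} = 6 + w$
$L{\left(g,E \right)} = -8 + E$ ($L{\left(g,E \right)} = -2 + \left(E - 6\right) = -2 + \left(-6 + E\right) = -8 + E$)
$K{\left(k,u \right)} = -11 + u$ ($K{\left(k,u \right)} = \left(\left(-8 - 2\right) - 1\right) + u = \left(-10 - 1\right) + u = -11 + u$)
$r{\left(p \right)} = 103 + p$ ($r{\left(p \right)} = \left(103 + p\right) + \left(6 - 6\right) = \left(103 + p\right) + 0 = 103 + p$)
$- r{\left(K{\left(17,14 \right)} \right)} = - (103 + \left(-11 + 14\right)) = - (103 + 3) = \left(-1\right) 106 = -106$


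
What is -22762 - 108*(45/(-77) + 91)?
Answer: -2504570/77 ≈ -32527.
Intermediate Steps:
-22762 - 108*(45/(-77) + 91) = -22762 - 108*(45*(-1/77) + 91) = -22762 - 108*(-45/77 + 91) = -22762 - 108*6962/77 = -22762 - 751896/77 = -2504570/77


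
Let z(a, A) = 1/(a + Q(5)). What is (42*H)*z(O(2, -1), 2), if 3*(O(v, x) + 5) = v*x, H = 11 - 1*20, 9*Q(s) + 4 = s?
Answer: 1701/25 ≈ 68.040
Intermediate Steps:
Q(s) = -4/9 + s/9
H = -9 (H = 11 - 20 = -9)
O(v, x) = -5 + v*x/3 (O(v, x) = -5 + (v*x)/3 = -5 + v*x/3)
z(a, A) = 1/(⅑ + a) (z(a, A) = 1/(a + (-4/9 + (⅑)*5)) = 1/(a + (-4/9 + 5/9)) = 1/(a + ⅑) = 1/(⅑ + a))
(42*H)*z(O(2, -1), 2) = (42*(-9))*(9/(1 + 9*(-5 + (⅓)*2*(-1)))) = -3402/(1 + 9*(-5 - ⅔)) = -3402/(1 + 9*(-17/3)) = -3402/(1 - 51) = -3402/(-50) = -3402*(-1)/50 = -378*(-9/50) = 1701/25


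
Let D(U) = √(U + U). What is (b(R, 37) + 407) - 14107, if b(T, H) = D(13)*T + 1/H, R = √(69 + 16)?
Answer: -506899/37 + √2210 ≈ -13653.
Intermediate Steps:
R = √85 ≈ 9.2195
D(U) = √2*√U (D(U) = √(2*U) = √2*√U)
b(T, H) = 1/H + T*√26 (b(T, H) = (√2*√13)*T + 1/H = √26*T + 1/H = T*√26 + 1/H = 1/H + T*√26)
(b(R, 37) + 407) - 14107 = ((1/37 + √85*√26) + 407) - 14107 = ((1/37 + √2210) + 407) - 14107 = (15060/37 + √2210) - 14107 = -506899/37 + √2210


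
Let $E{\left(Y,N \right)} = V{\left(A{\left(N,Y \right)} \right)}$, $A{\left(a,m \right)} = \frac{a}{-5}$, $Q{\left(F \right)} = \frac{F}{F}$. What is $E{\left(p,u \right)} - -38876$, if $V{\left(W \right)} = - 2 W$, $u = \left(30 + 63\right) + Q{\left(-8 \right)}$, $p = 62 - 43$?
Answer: $\frac{194568}{5} \approx 38914.0$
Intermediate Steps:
$Q{\left(F \right)} = 1$
$p = 19$ ($p = 62 - 43 = 19$)
$u = 94$ ($u = \left(30 + 63\right) + 1 = 93 + 1 = 94$)
$A{\left(a,m \right)} = - \frac{a}{5}$ ($A{\left(a,m \right)} = a \left(- \frac{1}{5}\right) = - \frac{a}{5}$)
$E{\left(Y,N \right)} = \frac{2 N}{5}$ ($E{\left(Y,N \right)} = - 2 \left(- \frac{N}{5}\right) = \frac{2 N}{5}$)
$E{\left(p,u \right)} - -38876 = \frac{2}{5} \cdot 94 - -38876 = \frac{188}{5} + 38876 = \frac{194568}{5}$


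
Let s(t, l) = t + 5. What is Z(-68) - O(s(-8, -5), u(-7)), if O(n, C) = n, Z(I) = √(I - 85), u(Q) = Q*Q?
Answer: 3 + 3*I*√17 ≈ 3.0 + 12.369*I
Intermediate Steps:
s(t, l) = 5 + t
u(Q) = Q²
Z(I) = √(-85 + I)
Z(-68) - O(s(-8, -5), u(-7)) = √(-85 - 68) - (5 - 8) = √(-153) - 1*(-3) = 3*I*√17 + 3 = 3 + 3*I*√17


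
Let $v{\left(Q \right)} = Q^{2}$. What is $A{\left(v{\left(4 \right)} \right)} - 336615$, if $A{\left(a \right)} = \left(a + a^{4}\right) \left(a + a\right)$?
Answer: $1761049$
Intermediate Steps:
$A{\left(a \right)} = 2 a \left(a + a^{4}\right)$ ($A{\left(a \right)} = \left(a + a^{4}\right) 2 a = 2 a \left(a + a^{4}\right)$)
$A{\left(v{\left(4 \right)} \right)} - 336615 = 2 \left(4^{2}\right)^{2} \left(1 + \left(4^{2}\right)^{3}\right) - 336615 = 2 \cdot 16^{2} \left(1 + 16^{3}\right) - 336615 = 2 \cdot 256 \left(1 + 4096\right) - 336615 = 2 \cdot 256 \cdot 4097 - 336615 = 2097664 - 336615 = 1761049$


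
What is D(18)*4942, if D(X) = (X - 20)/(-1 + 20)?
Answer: -9884/19 ≈ -520.21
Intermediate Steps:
D(X) = -20/19 + X/19 (D(X) = (-20 + X)/19 = (-20 + X)*(1/19) = -20/19 + X/19)
D(18)*4942 = (-20/19 + (1/19)*18)*4942 = (-20/19 + 18/19)*4942 = -2/19*4942 = -9884/19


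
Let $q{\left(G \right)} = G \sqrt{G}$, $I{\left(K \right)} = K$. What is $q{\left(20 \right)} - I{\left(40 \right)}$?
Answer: $-40 + 40 \sqrt{5} \approx 49.443$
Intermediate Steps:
$q{\left(G \right)} = G^{\frac{3}{2}}$
$q{\left(20 \right)} - I{\left(40 \right)} = 20^{\frac{3}{2}} - 40 = 40 \sqrt{5} - 40 = -40 + 40 \sqrt{5}$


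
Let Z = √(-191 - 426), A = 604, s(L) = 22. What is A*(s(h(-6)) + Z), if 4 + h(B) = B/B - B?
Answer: 13288 + 604*I*√617 ≈ 13288.0 + 15003.0*I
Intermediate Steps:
h(B) = -3 - B (h(B) = -4 + (B/B - B) = -4 + (1 - B) = -3 - B)
Z = I*√617 (Z = √(-617) = I*√617 ≈ 24.839*I)
A*(s(h(-6)) + Z) = 604*(22 + I*√617) = 13288 + 604*I*√617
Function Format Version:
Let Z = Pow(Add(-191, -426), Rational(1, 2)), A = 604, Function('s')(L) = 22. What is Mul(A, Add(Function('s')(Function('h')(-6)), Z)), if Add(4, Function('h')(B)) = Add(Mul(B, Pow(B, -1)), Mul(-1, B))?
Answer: Add(13288, Mul(604, I, Pow(617, Rational(1, 2)))) ≈ Add(13288., Mul(15003., I))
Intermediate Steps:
Function('h')(B) = Add(-3, Mul(-1, B)) (Function('h')(B) = Add(-4, Add(Mul(B, Pow(B, -1)), Mul(-1, B))) = Add(-4, Add(1, Mul(-1, B))) = Add(-3, Mul(-1, B)))
Z = Mul(I, Pow(617, Rational(1, 2))) (Z = Pow(-617, Rational(1, 2)) = Mul(I, Pow(617, Rational(1, 2))) ≈ Mul(24.839, I))
Mul(A, Add(Function('s')(Function('h')(-6)), Z)) = Mul(604, Add(22, Mul(I, Pow(617, Rational(1, 2))))) = Add(13288, Mul(604, I, Pow(617, Rational(1, 2))))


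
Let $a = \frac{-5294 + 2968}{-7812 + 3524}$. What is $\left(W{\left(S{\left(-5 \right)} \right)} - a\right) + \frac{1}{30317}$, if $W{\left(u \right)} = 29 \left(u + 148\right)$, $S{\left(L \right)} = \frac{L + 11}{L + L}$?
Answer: $\frac{1389061194069}{324998240} \approx 4274.1$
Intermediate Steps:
$S{\left(L \right)} = \frac{11 + L}{2 L}$
$a = \frac{1163}{2144}$ ($a = - \frac{2326}{-4288} = \left(-2326\right) \left(- \frac{1}{4288}\right) = \frac{1163}{2144} \approx 0.54244$)
$W{\left(u \right)} = 4292 + 29 u$ ($W{\left(u \right)} = 29 \left(148 + u\right) = 4292 + 29 u$)
$\left(W{\left(S{\left(-5 \right)} \right)} - a\right) + \frac{1}{30317} = \left(\left(4292 + 29 \frac{11 - 5}{2 \left(-5\right)}\right) - \frac{1163}{2144}\right) + \frac{1}{30317} = \left(\left(4292 + 29 \cdot \frac{1}{2} \left(- \frac{1}{5}\right) 6\right) - \frac{1163}{2144}\right) + \frac{1}{30317} = \left(\left(4292 + 29 \left(- \frac{3}{5}\right)\right) - \frac{1163}{2144}\right) + \frac{1}{30317} = \left(\left(4292 - \frac{87}{5}\right) - \frac{1163}{2144}\right) + \frac{1}{30317} = \left(\frac{21373}{5} - \frac{1163}{2144}\right) + \frac{1}{30317} = \frac{45817897}{10720} + \frac{1}{30317} = \frac{1389061194069}{324998240}$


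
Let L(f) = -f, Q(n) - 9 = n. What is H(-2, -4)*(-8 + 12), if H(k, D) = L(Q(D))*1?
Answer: -20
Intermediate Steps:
Q(n) = 9 + n
H(k, D) = -9 - D (H(k, D) = -(9 + D)*1 = (-9 - D)*1 = -9 - D)
H(-2, -4)*(-8 + 12) = (-9 - 1*(-4))*(-8 + 12) = (-9 + 4)*4 = -5*4 = -20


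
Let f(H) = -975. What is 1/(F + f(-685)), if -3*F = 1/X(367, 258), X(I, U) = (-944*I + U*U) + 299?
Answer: -838755/817786124 ≈ -0.0010256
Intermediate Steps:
X(I, U) = 299 + U² - 944*I (X(I, U) = (-944*I + U²) + 299 = (U² - 944*I) + 299 = 299 + U² - 944*I)
F = 1/838755 (F = -1/(3*(299 + 258² - 944*367)) = -1/(3*(299 + 66564 - 346448)) = -⅓/(-279585) = -⅓*(-1/279585) = 1/838755 ≈ 1.1922e-6)
1/(F + f(-685)) = 1/(1/838755 - 975) = 1/(-817786124/838755) = -838755/817786124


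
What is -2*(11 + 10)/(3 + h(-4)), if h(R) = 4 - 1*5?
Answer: -21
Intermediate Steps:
h(R) = -1 (h(R) = 4 - 5 = -1)
-2*(11 + 10)/(3 + h(-4)) = -2*(11 + 10)/(3 - 1) = -42/2 = -2*21/2 = -21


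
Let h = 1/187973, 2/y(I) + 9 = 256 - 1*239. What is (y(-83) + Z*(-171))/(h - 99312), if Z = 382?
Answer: 49114901251/74671898300 ≈ 0.65774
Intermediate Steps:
y(I) = ¼ (y(I) = 2/(-9 + (256 - 1*239)) = 2/(-9 + (256 - 239)) = 2/(-9 + 17) = 2/8 = 2*(⅛) = ¼)
h = 1/187973 ≈ 5.3199e-6
(y(-83) + Z*(-171))/(h - 99312) = (¼ + 382*(-171))/(1/187973 - 99312) = (¼ - 65322)/(-18667974575/187973) = -261287/4*(-187973/18667974575) = 49114901251/74671898300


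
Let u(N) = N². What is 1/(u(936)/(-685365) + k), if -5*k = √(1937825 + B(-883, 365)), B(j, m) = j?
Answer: 33358085280/2021802771647039 - 10438337405*√1936942/4043605543294078 ≈ -0.0035762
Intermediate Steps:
k = -√1936942/5 (k = -√(1937825 - 883)/5 = -√1936942/5 ≈ -278.35)
1/(u(936)/(-685365) + k) = 1/(936²/(-685365) - √1936942/5) = 1/(876096*(-1/685365) - √1936942/5) = 1/(-292032/228455 - √1936942/5)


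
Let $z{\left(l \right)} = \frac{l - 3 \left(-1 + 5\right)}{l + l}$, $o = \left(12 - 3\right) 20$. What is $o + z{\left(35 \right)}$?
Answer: $\frac{12623}{70} \approx 180.33$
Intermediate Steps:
$o = 180$ ($o = 9 \cdot 20 = 180$)
$z{\left(l \right)} = \frac{-12 + l}{2 l}$ ($z{\left(l \right)} = \frac{l - 12}{2 l} = \left(l - 12\right) \frac{1}{2 l} = \left(-12 + l\right) \frac{1}{2 l} = \frac{-12 + l}{2 l}$)
$o + z{\left(35 \right)} = 180 + \frac{-12 + 35}{2 \cdot 35} = 180 + \frac{1}{2} \cdot \frac{1}{35} \cdot 23 = 180 + \frac{23}{70} = \frac{12623}{70}$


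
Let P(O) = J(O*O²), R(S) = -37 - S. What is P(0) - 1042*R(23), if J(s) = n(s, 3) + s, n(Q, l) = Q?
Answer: 62520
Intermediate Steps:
J(s) = 2*s (J(s) = s + s = 2*s)
P(O) = 2*O³ (P(O) = 2*(O*O²) = 2*O³)
P(0) - 1042*R(23) = 2*0³ - 1042*(-37 - 1*23) = 2*0 - 1042*(-37 - 23) = 0 - 1042*(-60) = 0 + 62520 = 62520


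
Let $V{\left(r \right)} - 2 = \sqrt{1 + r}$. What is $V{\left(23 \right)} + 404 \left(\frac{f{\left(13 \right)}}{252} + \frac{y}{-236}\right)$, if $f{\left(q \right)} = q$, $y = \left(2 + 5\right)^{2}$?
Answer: $- \frac{226886}{3717} + 2 \sqrt{6} \approx -56.141$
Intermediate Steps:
$y = 49$ ($y = 7^{2} = 49$)
$V{\left(r \right)} = 2 + \sqrt{1 + r}$
$V{\left(23 \right)} + 404 \left(\frac{f{\left(13 \right)}}{252} + \frac{y}{-236}\right) = \left(2 + \sqrt{1 + 23}\right) + 404 \left(\frac{13}{252} + \frac{49}{-236}\right) = \left(2 + \sqrt{24}\right) + 404 \left(13 \cdot \frac{1}{252} + 49 \left(- \frac{1}{236}\right)\right) = \left(2 + 2 \sqrt{6}\right) + 404 \left(\frac{13}{252} - \frac{49}{236}\right) = \left(2 + 2 \sqrt{6}\right) + 404 \left(- \frac{580}{3717}\right) = \left(2 + 2 \sqrt{6}\right) - \frac{234320}{3717} = - \frac{226886}{3717} + 2 \sqrt{6}$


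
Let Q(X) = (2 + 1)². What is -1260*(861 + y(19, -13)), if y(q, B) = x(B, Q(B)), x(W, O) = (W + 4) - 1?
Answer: -1072260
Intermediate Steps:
Q(X) = 9 (Q(X) = 3² = 9)
x(W, O) = 3 + W (x(W, O) = (4 + W) - 1 = 3 + W)
y(q, B) = 3 + B
-1260*(861 + y(19, -13)) = -1260*(861 + (3 - 13)) = -1260*(861 - 10) = -1260*851 = -1072260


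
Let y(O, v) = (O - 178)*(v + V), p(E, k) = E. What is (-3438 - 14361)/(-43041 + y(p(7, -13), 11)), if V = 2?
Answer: 5933/15088 ≈ 0.39323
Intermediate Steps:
y(O, v) = (-178 + O)*(2 + v) (y(O, v) = (O - 178)*(v + 2) = (-178 + O)*(2 + v))
(-3438 - 14361)/(-43041 + y(p(7, -13), 11)) = (-3438 - 14361)/(-43041 + (-356 - 178*11 + 2*7 + 7*11)) = -17799/(-43041 + (-356 - 1958 + 14 + 77)) = -17799/(-43041 - 2223) = -17799/(-45264) = -17799*(-1/45264) = 5933/15088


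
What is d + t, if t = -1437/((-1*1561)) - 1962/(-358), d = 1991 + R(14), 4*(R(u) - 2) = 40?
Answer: 561464821/279419 ≈ 2009.4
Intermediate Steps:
R(u) = 12 (R(u) = 2 + (1/4)*40 = 2 + 10 = 12)
d = 2003 (d = 1991 + 12 = 2003)
t = 1788564/279419 (t = -1437/(-1561) - 1962*(-1/358) = -1437*(-1/1561) + 981/179 = 1437/1561 + 981/179 = 1788564/279419 ≈ 6.4010)
d + t = 2003 + 1788564/279419 = 561464821/279419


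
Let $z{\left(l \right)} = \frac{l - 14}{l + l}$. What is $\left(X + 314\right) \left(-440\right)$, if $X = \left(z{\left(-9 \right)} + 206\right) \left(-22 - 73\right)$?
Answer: $\frac{76734460}{9} \approx 8.526 \cdot 10^{6}$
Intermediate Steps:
$z{\left(l \right)} = \frac{-14 + l}{2 l}$
$X = - \frac{354445}{18}$ ($X = \left(\frac{-14 - 9}{2 \left(-9\right)} + 206\right) \left(-22 - 73\right) = \left(\frac{1}{2} \left(- \frac{1}{9}\right) \left(-23\right) + 206\right) \left(-95\right) = \left(\frac{23}{18} + 206\right) \left(-95\right) = \frac{3731}{18} \left(-95\right) = - \frac{354445}{18} \approx -19691.0$)
$\left(X + 314\right) \left(-440\right) = \left(- \frac{354445}{18} + 314\right) \left(-440\right) = \left(- \frac{348793}{18}\right) \left(-440\right) = \frac{76734460}{9}$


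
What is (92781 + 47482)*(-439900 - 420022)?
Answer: -120615239486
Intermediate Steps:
(92781 + 47482)*(-439900 - 420022) = 140263*(-859922) = -120615239486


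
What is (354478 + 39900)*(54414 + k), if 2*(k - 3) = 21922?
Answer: 25783644884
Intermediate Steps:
k = 10964 (k = 3 + (½)*21922 = 3 + 10961 = 10964)
(354478 + 39900)*(54414 + k) = (354478 + 39900)*(54414 + 10964) = 394378*65378 = 25783644884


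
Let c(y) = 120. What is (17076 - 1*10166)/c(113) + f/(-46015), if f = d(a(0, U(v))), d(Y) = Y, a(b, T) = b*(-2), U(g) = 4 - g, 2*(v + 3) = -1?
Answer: 691/12 ≈ 57.583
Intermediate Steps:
v = -7/2 (v = -3 + (1/2)*(-1) = -3 - 1/2 = -7/2 ≈ -3.5000)
a(b, T) = -2*b
f = 0 (f = -2*0 = 0)
(17076 - 1*10166)/c(113) + f/(-46015) = (17076 - 1*10166)/120 + 0/(-46015) = (17076 - 10166)*(1/120) + 0*(-1/46015) = 6910*(1/120) + 0 = 691/12 + 0 = 691/12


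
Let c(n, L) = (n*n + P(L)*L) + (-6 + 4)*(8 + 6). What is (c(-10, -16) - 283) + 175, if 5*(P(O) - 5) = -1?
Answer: -564/5 ≈ -112.80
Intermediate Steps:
P(O) = 24/5 (P(O) = 5 + (⅕)*(-1) = 5 - ⅕ = 24/5)
c(n, L) = -28 + n² + 24*L/5 (c(n, L) = (n*n + 24*L/5) + (-6 + 4)*(8 + 6) = (n² + 24*L/5) - 2*14 = (n² + 24*L/5) - 28 = -28 + n² + 24*L/5)
(c(-10, -16) - 283) + 175 = ((-28 + (-10)² + (24/5)*(-16)) - 283) + 175 = ((-28 + 100 - 384/5) - 283) + 175 = (-24/5 - 283) + 175 = -1439/5 + 175 = -564/5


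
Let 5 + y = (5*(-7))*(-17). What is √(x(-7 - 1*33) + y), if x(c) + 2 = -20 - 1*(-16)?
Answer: 2*√146 ≈ 24.166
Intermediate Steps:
x(c) = -6 (x(c) = -2 + (-20 - 1*(-16)) = -2 + (-20 + 16) = -2 - 4 = -6)
y = 590 (y = -5 + (5*(-7))*(-17) = -5 - 35*(-17) = -5 + 595 = 590)
√(x(-7 - 1*33) + y) = √(-6 + 590) = √584 = 2*√146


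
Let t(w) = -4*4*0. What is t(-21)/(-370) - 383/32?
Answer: -383/32 ≈ -11.969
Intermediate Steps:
t(w) = 0 (t(w) = -16*0 = 0)
t(-21)/(-370) - 383/32 = 0/(-370) - 383/32 = 0*(-1/370) - 383*1/32 = 0 - 383/32 = -383/32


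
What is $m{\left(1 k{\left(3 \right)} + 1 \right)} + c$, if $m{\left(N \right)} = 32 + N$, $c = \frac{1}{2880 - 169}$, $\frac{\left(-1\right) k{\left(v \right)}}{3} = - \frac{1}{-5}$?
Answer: $\frac{439187}{13555} \approx 32.4$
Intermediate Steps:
$k{\left(v \right)} = - \frac{3}{5}$ ($k{\left(v \right)} = - 3 \left(- \frac{1}{-5}\right) = - 3 \left(\left(-1\right) \left(- \frac{1}{5}\right)\right) = \left(-3\right) \frac{1}{5} = - \frac{3}{5}$)
$c = \frac{1}{2711}$ ($c = \frac{1}{2880 - 169} = \frac{1}{2711} \approx 0.00036887$)
$m{\left(1 k{\left(3 \right)} + 1 \right)} + c = \left(32 + \left(1 \left(- \frac{3}{5}\right) + 1\right)\right) + \frac{1}{2711} = \left(32 + \left(- \frac{3}{5} + 1\right)\right) + \frac{1}{2711} = \left(32 + \frac{2}{5}\right) + \frac{1}{2711} = \frac{162}{5} + \frac{1}{2711} = \frac{439187}{13555}$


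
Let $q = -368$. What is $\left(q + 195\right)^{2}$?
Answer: $29929$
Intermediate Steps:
$\left(q + 195\right)^{2} = \left(-368 + 195\right)^{2} = \left(-173\right)^{2} = 29929$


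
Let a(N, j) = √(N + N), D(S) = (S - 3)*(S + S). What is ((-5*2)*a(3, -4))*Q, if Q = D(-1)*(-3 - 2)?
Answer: 400*√6 ≈ 979.80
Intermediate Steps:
D(S) = 2*S*(-3 + S) (D(S) = (-3 + S)*(2*S) = 2*S*(-3 + S))
a(N, j) = √2*√N (a(N, j) = √(2*N) = √2*√N)
Q = -40 (Q = (2*(-1)*(-3 - 1))*(-3 - 2) = (2*(-1)*(-4))*(-5) = 8*(-5) = -40)
((-5*2)*a(3, -4))*Q = ((-5*2)*(√2*√3))*(-40) = -10*√6*(-40) = 400*√6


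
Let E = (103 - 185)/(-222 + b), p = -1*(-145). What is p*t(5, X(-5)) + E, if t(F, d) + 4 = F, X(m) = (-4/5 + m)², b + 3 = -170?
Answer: 57357/395 ≈ 145.21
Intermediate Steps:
b = -173 (b = -3 - 170 = -173)
X(m) = (-⅘ + m)² (X(m) = (-4*⅕ + m)² = (-⅘ + m)²)
t(F, d) = -4 + F
p = 145
E = 82/395 (E = (103 - 185)/(-222 - 173) = -82/(-395) = -82*(-1/395) = 82/395 ≈ 0.20759)
p*t(5, X(-5)) + E = 145*(-4 + 5) + 82/395 = 145*1 + 82/395 = 145 + 82/395 = 57357/395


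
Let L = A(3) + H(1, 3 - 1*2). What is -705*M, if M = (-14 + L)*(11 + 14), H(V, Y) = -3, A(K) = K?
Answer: 246750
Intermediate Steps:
L = 0 (L = 3 - 3 = 0)
M = -350 (M = (-14 + 0)*(11 + 14) = -14*25 = -350)
-705*M = -705*(-350) = 246750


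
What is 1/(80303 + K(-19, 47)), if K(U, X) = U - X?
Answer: 1/80237 ≈ 1.2463e-5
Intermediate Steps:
1/(80303 + K(-19, 47)) = 1/(80303 + (-19 - 1*47)) = 1/(80303 + (-19 - 47)) = 1/(80303 - 66) = 1/80237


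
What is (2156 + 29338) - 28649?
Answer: 2845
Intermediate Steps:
(2156 + 29338) - 28649 = 31494 - 28649 = 2845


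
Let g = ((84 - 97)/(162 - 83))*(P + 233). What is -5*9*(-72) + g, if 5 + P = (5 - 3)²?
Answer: 252944/79 ≈ 3201.8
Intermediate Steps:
P = -1 (P = -5 + (5 - 3)² = -5 + 2² = -5 + 4 = -1)
g = -3016/79 (g = ((84 - 97)/(162 - 83))*(-1 + 233) = -13/79*232 = -3016/79 ≈ -38.177)
-5*9*(-72) + g = -5*9*(-72) - 3016/79 = -45*(-72) - 3016/79 = 3240 - 3016/79 = 252944/79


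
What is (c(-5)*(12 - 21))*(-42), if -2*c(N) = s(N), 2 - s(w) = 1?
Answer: -189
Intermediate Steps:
s(w) = 1 (s(w) = 2 - 1*1 = 2 - 1 = 1)
c(N) = -1/2 (c(N) = -1/2*1 = -1/2)
(c(-5)*(12 - 21))*(-42) = -(12 - 21)/2*(-42) = -1/2*(-9)*(-42) = (9/2)*(-42) = -189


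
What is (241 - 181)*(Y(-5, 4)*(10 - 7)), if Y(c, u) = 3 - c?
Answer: 1440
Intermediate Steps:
(241 - 181)*(Y(-5, 4)*(10 - 7)) = (241 - 181)*((3 - 1*(-5))*(10 - 7)) = 60*((3 + 5)*3) = 60*(8*3) = 60*24 = 1440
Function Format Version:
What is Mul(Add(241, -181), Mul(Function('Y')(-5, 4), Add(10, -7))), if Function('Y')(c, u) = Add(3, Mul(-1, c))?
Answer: 1440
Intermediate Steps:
Mul(Add(241, -181), Mul(Function('Y')(-5, 4), Add(10, -7))) = Mul(Add(241, -181), Mul(Add(3, Mul(-1, -5)), Add(10, -7))) = Mul(60, Mul(Add(3, 5), 3)) = Mul(60, Mul(8, 3)) = Mul(60, 24) = 1440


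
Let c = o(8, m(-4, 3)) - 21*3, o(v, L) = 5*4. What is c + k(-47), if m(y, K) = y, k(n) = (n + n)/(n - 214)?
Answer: -11129/261 ≈ -42.640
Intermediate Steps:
k(n) = 2*n/(-214 + n) (k(n) = (2*n)/(-214 + n) = 2*n/(-214 + n))
o(v, L) = 20
c = -43 (c = 20 - 21*3 = 20 - 63 = -43)
c + k(-47) = -43 + 2*(-47)/(-214 - 47) = -43 + 2*(-47)/(-261) = -43 + 2*(-47)*(-1/261) = -43 + 94/261 = -11129/261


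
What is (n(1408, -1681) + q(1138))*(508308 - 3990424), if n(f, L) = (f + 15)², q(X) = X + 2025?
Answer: -7062051602672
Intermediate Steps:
q(X) = 2025 + X
n(f, L) = (15 + f)²
(n(1408, -1681) + q(1138))*(508308 - 3990424) = ((15 + 1408)² + (2025 + 1138))*(508308 - 3990424) = (1423² + 3163)*(-3482116) = (2024929 + 3163)*(-3482116) = 2028092*(-3482116) = -7062051602672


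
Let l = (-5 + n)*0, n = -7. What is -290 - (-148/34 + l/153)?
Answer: -4856/17 ≈ -285.65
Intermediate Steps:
l = 0 (l = (-5 - 7)*0 = -12*0 = 0)
-290 - (-148/34 + l/153) = -290 - (-148/34 + 0/153) = -290 - (-148*1/34 + 0*(1/153)) = -290 - (-74/17 + 0) = -290 - 1*(-74/17) = -290 + 74/17 = -4856/17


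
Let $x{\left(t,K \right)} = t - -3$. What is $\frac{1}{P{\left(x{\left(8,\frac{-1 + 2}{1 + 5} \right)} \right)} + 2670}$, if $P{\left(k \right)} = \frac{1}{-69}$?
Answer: $\frac{69}{184229} \approx 0.00037453$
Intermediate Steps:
$x{\left(t,K \right)} = 3 + t$ ($x{\left(t,K \right)} = t + 3 = 3 + t$)
$P{\left(k \right)} = - \frac{1}{69}$
$\frac{1}{P{\left(x{\left(8,\frac{-1 + 2}{1 + 5} \right)} \right)} + 2670} = \frac{1}{- \frac{1}{69} + 2670} = \frac{1}{\frac{184229}{69}} = \frac{69}{184229}$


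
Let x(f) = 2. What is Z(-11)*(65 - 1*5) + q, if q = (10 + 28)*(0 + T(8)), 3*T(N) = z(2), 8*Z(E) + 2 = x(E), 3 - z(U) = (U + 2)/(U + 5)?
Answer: 646/21 ≈ 30.762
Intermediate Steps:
z(U) = 3 - (2 + U)/(5 + U) (z(U) = 3 - (U + 2)/(U + 5) = 3 - (2 + U)/(5 + U))
Z(E) = 0 (Z(E) = -¼ + (⅛)*2 = -¼ + ¼ = 0)
T(N) = 17/21 (T(N) = ((13 + 2*2)/(5 + 2))/3 = ((13 + 4)/7)/3 = ((⅐)*17)/3 = (⅓)*(17/7) = 17/21)
q = 646/21 (q = (10 + 28)*(0 + 17/21) = 38*(17/21) = 646/21 ≈ 30.762)
Z(-11)*(65 - 1*5) + q = 0*(65 - 1*5) + 646/21 = 0*(65 - 5) + 646/21 = 0*60 + 646/21 = 0 + 646/21 = 646/21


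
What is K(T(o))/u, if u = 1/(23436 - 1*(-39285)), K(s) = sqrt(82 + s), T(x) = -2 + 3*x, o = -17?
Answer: 62721*sqrt(29) ≈ 3.3776e+5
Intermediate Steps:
u = 1/62721 (u = 1/(23436 + 39285) = 1/62721 ≈ 1.5944e-5)
K(T(o))/u = sqrt(82 + (-2 + 3*(-17)))/(1/62721) = sqrt(82 + (-2 - 51))*62721 = sqrt(82 - 53)*62721 = sqrt(29)*62721 = 62721*sqrt(29)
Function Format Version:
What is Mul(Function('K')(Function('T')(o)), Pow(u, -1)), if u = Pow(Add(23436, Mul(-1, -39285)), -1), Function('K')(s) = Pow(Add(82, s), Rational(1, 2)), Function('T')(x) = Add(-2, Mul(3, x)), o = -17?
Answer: Mul(62721, Pow(29, Rational(1, 2))) ≈ 3.3776e+5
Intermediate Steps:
u = Rational(1, 62721) (u = Pow(Add(23436, 39285), -1) = Pow(62721, -1) = Rational(1, 62721) ≈ 1.5944e-5)
Mul(Function('K')(Function('T')(o)), Pow(u, -1)) = Mul(Pow(Add(82, Add(-2, Mul(3, -17))), Rational(1, 2)), Pow(Rational(1, 62721), -1)) = Mul(Pow(Add(82, Add(-2, -51)), Rational(1, 2)), 62721) = Mul(Pow(Add(82, -53), Rational(1, 2)), 62721) = Mul(Pow(29, Rational(1, 2)), 62721) = Mul(62721, Pow(29, Rational(1, 2)))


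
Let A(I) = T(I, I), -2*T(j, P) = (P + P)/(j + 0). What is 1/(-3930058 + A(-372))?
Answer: -1/3930059 ≈ -2.5445e-7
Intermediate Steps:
T(j, P) = -P/j (T(j, P) = -(P + P)/(2*(j + 0)) = -2*P/(2*j) = -P/j)
A(I) = -1 (A(I) = -I/I = -1)
1/(-3930058 + A(-372)) = 1/(-3930058 - 1) = 1/(-3930059) = -1/3930059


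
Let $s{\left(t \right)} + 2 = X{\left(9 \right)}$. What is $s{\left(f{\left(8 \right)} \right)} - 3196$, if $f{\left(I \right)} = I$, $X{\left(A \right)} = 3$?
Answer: $-3195$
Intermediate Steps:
$s{\left(t \right)} = 1$ ($s{\left(t \right)} = -2 + 3 = 1$)
$s{\left(f{\left(8 \right)} \right)} - 3196 = 1 - 3196 = -3195$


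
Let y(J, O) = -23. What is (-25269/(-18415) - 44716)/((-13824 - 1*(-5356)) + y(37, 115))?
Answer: 823419871/156361765 ≈ 5.2661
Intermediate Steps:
(-25269/(-18415) - 44716)/((-13824 - 1*(-5356)) + y(37, 115)) = (-25269/(-18415) - 44716)/((-13824 - 1*(-5356)) - 23) = (-25269*(-1/18415) - 44716)/((-13824 + 5356) - 23) = (25269/18415 - 44716)/(-8468 - 23) = -823419871/18415/(-8491) = -823419871/18415*(-1/8491) = 823419871/156361765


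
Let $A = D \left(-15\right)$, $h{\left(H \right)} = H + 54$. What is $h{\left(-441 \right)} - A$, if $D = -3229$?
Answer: $-48822$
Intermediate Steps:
$h{\left(H \right)} = 54 + H$
$A = 48435$ ($A = \left(-3229\right) \left(-15\right) = 48435$)
$h{\left(-441 \right)} - A = \left(54 - 441\right) - 48435 = -387 - 48435 = -48822$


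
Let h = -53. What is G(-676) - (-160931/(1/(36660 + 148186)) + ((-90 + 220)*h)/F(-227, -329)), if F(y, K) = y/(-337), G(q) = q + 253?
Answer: 6752673745011/227 ≈ 2.9747e+10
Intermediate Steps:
G(q) = 253 + q
F(y, K) = -y/337 (F(y, K) = y*(-1/337) = -y/337)
G(-676) - (-160931/(1/(36660 + 148186)) + ((-90 + 220)*h)/F(-227, -329)) = (253 - 676) - (-160931/(1/(36660 + 148186)) + ((-90 + 220)*(-53))/((-1/337*(-227)))) = -423 - (-160931/(1/184846) + (130*(-53))/(227/337)) = -423 - (-160931/1/184846 - 6890*337/227) = -423 - (-160931*184846 - 2321930/227) = -423 - (-29747451626 - 2321930/227) = -423 - 1*(-6752673841032/227) = -423 + 6752673841032/227 = 6752673745011/227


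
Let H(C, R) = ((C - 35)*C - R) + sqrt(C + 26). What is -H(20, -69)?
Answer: 231 - sqrt(46) ≈ 224.22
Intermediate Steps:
H(C, R) = sqrt(26 + C) - R + C*(-35 + C) (H(C, R) = ((-35 + C)*C - R) + sqrt(26 + C) = (C*(-35 + C) - R) + sqrt(26 + C) = (-R + C*(-35 + C)) + sqrt(26 + C) = sqrt(26 + C) - R + C*(-35 + C))
-H(20, -69) = -(20**2 + sqrt(26 + 20) - 1*(-69) - 35*20) = -(400 + sqrt(46) + 69 - 700) = -(-231 + sqrt(46)) = 231 - sqrt(46)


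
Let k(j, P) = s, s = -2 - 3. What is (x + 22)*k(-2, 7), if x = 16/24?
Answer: -340/3 ≈ -113.33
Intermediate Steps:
s = -5
k(j, P) = -5
x = ⅔ (x = 16*(1/24) = ⅔ ≈ 0.66667)
(x + 22)*k(-2, 7) = (⅔ + 22)*(-5) = (68/3)*(-5) = -340/3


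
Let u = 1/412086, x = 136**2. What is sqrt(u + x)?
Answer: sqrt(3140895861752502)/412086 ≈ 136.00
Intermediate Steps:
x = 18496
u = 1/412086 ≈ 2.4267e-6
sqrt(u + x) = sqrt(1/412086 + 18496) = sqrt(7621942657/412086) = sqrt(3140895861752502)/412086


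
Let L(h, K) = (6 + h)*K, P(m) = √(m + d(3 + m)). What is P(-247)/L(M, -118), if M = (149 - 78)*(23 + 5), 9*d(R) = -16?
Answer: -I*√2239/705876 ≈ -6.7035e-5*I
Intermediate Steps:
d(R) = -16/9 (d(R) = (⅑)*(-16) = -16/9)
M = 1988 (M = 71*28 = 1988)
P(m) = √(-16/9 + m) (P(m) = √(m - 16/9) = √(-16/9 + m))
L(h, K) = K*(6 + h)
P(-247)/L(M, -118) = (√(-16 + 9*(-247))/3)/((-118*(6 + 1988))) = (√(-16 - 2223)/3)/((-118*1994)) = (√(-2239)/3)/(-235292) = ((I*√2239)/3)*(-1/235292) = (I*√2239/3)*(-1/235292) = -I*√2239/705876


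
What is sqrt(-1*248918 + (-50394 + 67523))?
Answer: I*sqrt(231789) ≈ 481.44*I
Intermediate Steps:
sqrt(-1*248918 + (-50394 + 67523)) = sqrt(-248918 + 17129) = sqrt(-231789) = I*sqrt(231789)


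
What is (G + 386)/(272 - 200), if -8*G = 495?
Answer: 2593/576 ≈ 4.5017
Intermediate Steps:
G = -495/8 (G = -1/8*495 = -495/8 ≈ -61.875)
(G + 386)/(272 - 200) = (-495/8 + 386)/(272 - 200) = (2593/8)/72 = (2593/8)*(1/72) = 2593/576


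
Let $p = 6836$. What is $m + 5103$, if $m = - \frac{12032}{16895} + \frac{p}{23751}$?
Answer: $\frac{2047526581123}{401273145} \approx 5102.6$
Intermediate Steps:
$m = - \frac{170277812}{401273145}$ ($m = - \frac{12032}{16895} + \frac{6836}{23751} = - \frac{170277812}{401273145} \approx -0.42434$)
$m + 5103 = - \frac{170277812}{401273145} + 5103 = \frac{2047526581123}{401273145}$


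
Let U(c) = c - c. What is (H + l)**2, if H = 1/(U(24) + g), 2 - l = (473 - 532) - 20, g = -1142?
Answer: 8556435001/1304164 ≈ 6560.9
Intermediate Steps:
U(c) = 0
l = 81 (l = 2 - ((473 - 532) - 20) = 2 - (-59 - 20) = 2 - 1*(-79) = 2 + 79 = 81)
H = -1/1142 (H = 1/(0 - 1142) = 1/(-1142) = -1/1142 ≈ -0.00087566)
(H + l)**2 = (-1/1142 + 81)**2 = (92501/1142)**2 = 8556435001/1304164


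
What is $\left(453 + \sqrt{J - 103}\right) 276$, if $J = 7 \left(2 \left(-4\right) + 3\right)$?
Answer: $125028 + 276 i \sqrt{138} \approx 1.2503 \cdot 10^{5} + 3242.3 i$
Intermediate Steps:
$J = -35$ ($J = 7 \left(-8 + 3\right) = 7 \left(-5\right) = -35$)
$\left(453 + \sqrt{J - 103}\right) 276 = \left(453 + \sqrt{-35 - 103}\right) 276 = \left(453 + \sqrt{-138}\right) 276 = \left(453 + i \sqrt{138}\right) 276 = 125028 + 276 i \sqrt{138}$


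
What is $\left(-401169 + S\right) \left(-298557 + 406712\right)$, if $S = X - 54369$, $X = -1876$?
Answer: $-49471611170$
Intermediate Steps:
$S = -56245$ ($S = -1876 - 54369 = -56245$)
$\left(-401169 + S\right) \left(-298557 + 406712\right) = \left(-401169 - 56245\right) \left(-298557 + 406712\right) = \left(-457414\right) 108155 = -49471611170$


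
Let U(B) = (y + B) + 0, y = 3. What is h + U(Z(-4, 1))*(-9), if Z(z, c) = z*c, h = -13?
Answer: -4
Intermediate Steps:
Z(z, c) = c*z
U(B) = 3 + B (U(B) = (3 + B) + 0 = 3 + B)
h + U(Z(-4, 1))*(-9) = -13 + (3 + 1*(-4))*(-9) = -13 + (3 - 4)*(-9) = -13 - 1*(-9) = -13 + 9 = -4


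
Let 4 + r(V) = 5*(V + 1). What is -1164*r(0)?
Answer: -1164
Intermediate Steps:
r(V) = 1 + 5*V (r(V) = -4 + 5*(V + 1) = -4 + 5*(1 + V) = -4 + (5 + 5*V) = 1 + 5*V)
-1164*r(0) = -1164*(1 + 5*0) = -1164*(1 + 0) = -1164*1 = -1164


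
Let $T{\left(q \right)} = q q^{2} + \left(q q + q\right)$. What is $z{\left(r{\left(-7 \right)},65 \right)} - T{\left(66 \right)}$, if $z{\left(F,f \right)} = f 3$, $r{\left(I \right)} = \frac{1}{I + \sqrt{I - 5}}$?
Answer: $-291723$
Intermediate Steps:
$r{\left(I \right)} = \frac{1}{I + \sqrt{-5 + I}}$
$T{\left(q \right)} = q + q^{2} + q^{3}$ ($T{\left(q \right)} = q^{3} + \left(q^{2} + q\right) = q^{3} + \left(q + q^{2}\right) = q + q^{2} + q^{3}$)
$z{\left(F,f \right)} = 3 f$
$z{\left(r{\left(-7 \right)},65 \right)} - T{\left(66 \right)} = 3 \cdot 65 - 66 \left(1 + 66 + 66^{2}\right) = 195 - 66 \left(1 + 66 + 4356\right) = 195 - 66 \cdot 4423 = 195 - 291918 = -291723$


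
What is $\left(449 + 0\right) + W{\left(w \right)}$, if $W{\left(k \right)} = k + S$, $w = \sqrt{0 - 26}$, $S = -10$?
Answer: $439 + i \sqrt{26} \approx 439.0 + 5.099 i$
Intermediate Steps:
$w = i \sqrt{26}$ ($w = \sqrt{-26} = i \sqrt{26} \approx 5.099 i$)
$W{\left(k \right)} = -10 + k$ ($W{\left(k \right)} = k - 10 = -10 + k$)
$\left(449 + 0\right) + W{\left(w \right)} = \left(449 + 0\right) - \left(10 - i \sqrt{26}\right) = 449 - \left(10 - i \sqrt{26}\right) = 439 + i \sqrt{26}$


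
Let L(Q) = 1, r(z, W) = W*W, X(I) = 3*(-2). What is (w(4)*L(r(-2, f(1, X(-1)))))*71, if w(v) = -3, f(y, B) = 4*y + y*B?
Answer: -213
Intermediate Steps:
X(I) = -6
f(y, B) = 4*y + B*y
r(z, W) = W²
(w(4)*L(r(-2, f(1, X(-1)))))*71 = -3*1*71 = -3*71 = -213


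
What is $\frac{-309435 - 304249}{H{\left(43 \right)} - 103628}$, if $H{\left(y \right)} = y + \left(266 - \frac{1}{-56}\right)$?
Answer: $\frac{34366304}{5785863} \approx 5.9397$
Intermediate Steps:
$H{\left(y \right)} = \frac{14897}{56} + y$ ($H{\left(y \right)} = y + \left(266 - - \frac{1}{56}\right) = y + \left(266 + \frac{1}{56}\right) = y + \frac{14897}{56} = \frac{14897}{56} + y$)
$\frac{-309435 - 304249}{H{\left(43 \right)} - 103628} = \frac{-309435 - 304249}{\left(\frac{14897}{56} + 43\right) - 103628} = - \frac{613684}{\frac{17305}{56} - 103628} = - \frac{613684}{- \frac{5785863}{56}} = \left(-613684\right) \left(- \frac{56}{5785863}\right) = \frac{34366304}{5785863}$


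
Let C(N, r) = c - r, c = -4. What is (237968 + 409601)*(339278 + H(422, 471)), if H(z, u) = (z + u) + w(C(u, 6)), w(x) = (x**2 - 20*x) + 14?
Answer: 220487530965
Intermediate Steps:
C(N, r) = -4 - r
w(x) = 14 + x**2 - 20*x
H(z, u) = 314 + u + z (H(z, u) = (z + u) + (14 + (-4 - 1*6)**2 - 20*(-4 - 1*6)) = (u + z) + (14 + (-4 - 6)**2 - 20*(-4 - 6)) = (u + z) + (14 + (-10)**2 - 20*(-10)) = (u + z) + (14 + 100 + 200) = (u + z) + 314 = 314 + u + z)
(237968 + 409601)*(339278 + H(422, 471)) = (237968 + 409601)*(339278 + (314 + 471 + 422)) = 647569*(339278 + 1207) = 647569*340485 = 220487530965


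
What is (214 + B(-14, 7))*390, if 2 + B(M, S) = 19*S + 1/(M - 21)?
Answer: 941772/7 ≈ 1.3454e+5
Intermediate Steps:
B(M, S) = -2 + 1/(-21 + M) + 19*S (B(M, S) = -2 + (19*S + 1/(M - 21)) = -2 + (19*S + 1/(-21 + M)) = -2 + (1/(-21 + M) + 19*S) = -2 + 1/(-21 + M) + 19*S)
(214 + B(-14, 7))*390 = (214 + (43 - 399*7 - 2*(-14) + 19*(-14)*7)/(-21 - 14))*390 = (214 + (43 - 2793 + 28 - 1862)/(-35))*390 = (214 - 1/35*(-4584))*390 = (214 + 4584/35)*390 = (12074/35)*390 = 941772/7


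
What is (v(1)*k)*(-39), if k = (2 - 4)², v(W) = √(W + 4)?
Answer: -156*√5 ≈ -348.83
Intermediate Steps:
v(W) = √(4 + W)
k = 4 (k = (-2)² = 4)
(v(1)*k)*(-39) = (√(4 + 1)*4)*(-39) = (√5*4)*(-39) = (4*√5)*(-39) = -156*√5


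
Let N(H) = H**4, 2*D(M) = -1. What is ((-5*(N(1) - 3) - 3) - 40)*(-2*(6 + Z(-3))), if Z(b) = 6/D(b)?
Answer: -396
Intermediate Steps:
D(M) = -1/2 (D(M) = (1/2)*(-1) = -1/2)
Z(b) = -12 (Z(b) = 6/(-1/2) = 6*(-2) = -12)
((-5*(N(1) - 3) - 3) - 40)*(-2*(6 + Z(-3))) = ((-5*(1**4 - 3) - 3) - 40)*(-2*(6 - 12)) = ((-5*(1 - 3) - 3) - 40)*(-2*(-6)) = ((-5*(-2) - 3) - 40)*12 = ((10 - 3) - 40)*12 = (7 - 40)*12 = -33*12 = -396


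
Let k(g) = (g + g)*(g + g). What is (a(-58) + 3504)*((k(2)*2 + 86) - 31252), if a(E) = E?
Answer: -107287764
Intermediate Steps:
k(g) = 4*g² (k(g) = (2*g)*(2*g) = 4*g²)
(a(-58) + 3504)*((k(2)*2 + 86) - 31252) = (-58 + 3504)*(((4*2²)*2 + 86) - 31252) = 3446*(((4*4)*2 + 86) - 31252) = 3446*((16*2 + 86) - 31252) = 3446*((32 + 86) - 31252) = 3446*(118 - 31252) = 3446*(-31134) = -107287764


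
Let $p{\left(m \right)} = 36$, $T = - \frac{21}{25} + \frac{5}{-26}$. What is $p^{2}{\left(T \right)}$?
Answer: $1296$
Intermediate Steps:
$T = - \frac{671}{650}$ ($T = \left(-21\right) \frac{1}{25} + 5 \left(- \frac{1}{26}\right) = - \frac{21}{25} - \frac{5}{26} = - \frac{671}{650} \approx -1.0323$)
$p^{2}{\left(T \right)} = 36^{2} = 1296$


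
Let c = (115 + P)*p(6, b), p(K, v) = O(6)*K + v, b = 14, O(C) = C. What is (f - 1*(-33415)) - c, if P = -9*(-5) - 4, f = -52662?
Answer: -27047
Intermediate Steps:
P = 41 (P = 45 - 4 = 41)
p(K, v) = v + 6*K (p(K, v) = 6*K + v = v + 6*K)
c = 7800 (c = (115 + 41)*(14 + 6*6) = 156*(14 + 36) = 156*50 = 7800)
(f - 1*(-33415)) - c = (-52662 - 1*(-33415)) - 1*7800 = (-52662 + 33415) - 7800 = -19247 - 7800 = -27047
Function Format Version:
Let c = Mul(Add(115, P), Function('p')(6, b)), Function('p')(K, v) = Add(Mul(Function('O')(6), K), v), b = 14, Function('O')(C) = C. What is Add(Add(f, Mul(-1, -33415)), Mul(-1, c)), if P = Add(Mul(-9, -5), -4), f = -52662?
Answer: -27047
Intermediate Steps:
P = 41 (P = Add(45, -4) = 41)
Function('p')(K, v) = Add(v, Mul(6, K)) (Function('p')(K, v) = Add(Mul(6, K), v) = Add(v, Mul(6, K)))
c = 7800 (c = Mul(Add(115, 41), Add(14, Mul(6, 6))) = Mul(156, Add(14, 36)) = Mul(156, 50) = 7800)
Add(Add(f, Mul(-1, -33415)), Mul(-1, c)) = Add(Add(-52662, Mul(-1, -33415)), Mul(-1, 7800)) = Add(Add(-52662, 33415), -7800) = Add(-19247, -7800) = -27047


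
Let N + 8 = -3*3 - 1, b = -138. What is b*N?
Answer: 2484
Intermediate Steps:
N = -18 (N = -8 + (-3*3 - 1) = -8 + (-9 - 1) = -8 - 10 = -18)
b*N = -138*(-18) = 2484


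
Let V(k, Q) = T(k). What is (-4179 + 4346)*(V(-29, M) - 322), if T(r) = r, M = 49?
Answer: -58617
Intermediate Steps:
V(k, Q) = k
(-4179 + 4346)*(V(-29, M) - 322) = (-4179 + 4346)*(-29 - 322) = 167*(-351) = -58617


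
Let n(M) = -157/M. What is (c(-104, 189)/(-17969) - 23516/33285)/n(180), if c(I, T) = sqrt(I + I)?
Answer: 282192/348383 + 720*I*sqrt(13)/2821133 ≈ 0.81001 + 0.0009202*I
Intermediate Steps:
c(I, T) = sqrt(2)*sqrt(I) (c(I, T) = sqrt(2*I) = sqrt(2)*sqrt(I))
(c(-104, 189)/(-17969) - 23516/33285)/n(180) = ((sqrt(2)*sqrt(-104))/(-17969) - 23516/33285)/((-157/180)) = ((sqrt(2)*(2*I*sqrt(26)))*(-1/17969) - 23516*1/33285)/((-157*1/180)) = ((4*I*sqrt(13))*(-1/17969) - 23516/33285)/(-157/180) = (-4*I*sqrt(13)/17969 - 23516/33285)*(-180/157) = (-23516/33285 - 4*I*sqrt(13)/17969)*(-180/157) = 282192/348383 + 720*I*sqrt(13)/2821133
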